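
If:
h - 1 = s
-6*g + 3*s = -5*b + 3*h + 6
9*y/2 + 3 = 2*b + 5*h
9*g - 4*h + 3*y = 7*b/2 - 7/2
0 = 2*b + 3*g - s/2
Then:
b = -10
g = -59/6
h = -98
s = -99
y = -114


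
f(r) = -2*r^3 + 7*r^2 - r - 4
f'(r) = -6*r^2 + 14*r - 1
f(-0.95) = 4.98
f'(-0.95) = -19.72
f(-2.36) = 63.64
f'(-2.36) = -67.46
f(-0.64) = 0.03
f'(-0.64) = -12.42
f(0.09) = -4.03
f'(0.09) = 0.21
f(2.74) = 4.67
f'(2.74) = -7.69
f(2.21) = 6.39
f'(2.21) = 0.64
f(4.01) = -24.41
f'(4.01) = -41.34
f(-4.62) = 347.25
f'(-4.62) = -193.75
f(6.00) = -190.00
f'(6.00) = -133.00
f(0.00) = -4.00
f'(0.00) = -1.00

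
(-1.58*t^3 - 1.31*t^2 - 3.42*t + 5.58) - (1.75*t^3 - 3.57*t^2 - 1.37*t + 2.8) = -3.33*t^3 + 2.26*t^2 - 2.05*t + 2.78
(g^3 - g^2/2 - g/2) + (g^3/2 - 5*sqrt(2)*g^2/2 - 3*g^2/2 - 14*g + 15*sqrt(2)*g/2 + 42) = 3*g^3/2 - 5*sqrt(2)*g^2/2 - 2*g^2 - 29*g/2 + 15*sqrt(2)*g/2 + 42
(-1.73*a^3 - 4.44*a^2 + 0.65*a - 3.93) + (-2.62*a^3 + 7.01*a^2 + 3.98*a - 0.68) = -4.35*a^3 + 2.57*a^2 + 4.63*a - 4.61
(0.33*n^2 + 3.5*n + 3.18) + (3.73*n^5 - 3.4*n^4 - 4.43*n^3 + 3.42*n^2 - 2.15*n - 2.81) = 3.73*n^5 - 3.4*n^4 - 4.43*n^3 + 3.75*n^2 + 1.35*n + 0.37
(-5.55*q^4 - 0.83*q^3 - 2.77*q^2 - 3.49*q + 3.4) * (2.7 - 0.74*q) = 4.107*q^5 - 14.3708*q^4 - 0.1912*q^3 - 4.8964*q^2 - 11.939*q + 9.18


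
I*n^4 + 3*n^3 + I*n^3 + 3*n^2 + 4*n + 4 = (n - 2*I)^2*(n + I)*(I*n + I)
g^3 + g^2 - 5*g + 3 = (g - 1)^2*(g + 3)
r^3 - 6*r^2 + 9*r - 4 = (r - 4)*(r - 1)^2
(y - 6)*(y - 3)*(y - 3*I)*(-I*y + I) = -I*y^4 - 3*y^3 + 10*I*y^3 + 30*y^2 - 27*I*y^2 - 81*y + 18*I*y + 54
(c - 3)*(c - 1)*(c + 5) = c^3 + c^2 - 17*c + 15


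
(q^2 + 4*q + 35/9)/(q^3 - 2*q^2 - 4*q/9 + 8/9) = (9*q^2 + 36*q + 35)/(9*q^3 - 18*q^2 - 4*q + 8)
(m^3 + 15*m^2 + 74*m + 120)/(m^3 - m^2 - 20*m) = (m^2 + 11*m + 30)/(m*(m - 5))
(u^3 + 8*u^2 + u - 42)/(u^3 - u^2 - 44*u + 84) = (u + 3)/(u - 6)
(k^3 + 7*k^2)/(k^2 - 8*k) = k*(k + 7)/(k - 8)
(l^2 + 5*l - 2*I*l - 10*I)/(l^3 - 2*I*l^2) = (l + 5)/l^2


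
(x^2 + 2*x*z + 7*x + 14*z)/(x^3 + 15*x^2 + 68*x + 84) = (x + 2*z)/(x^2 + 8*x + 12)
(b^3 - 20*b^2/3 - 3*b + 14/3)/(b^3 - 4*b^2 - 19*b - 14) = (b - 2/3)/(b + 2)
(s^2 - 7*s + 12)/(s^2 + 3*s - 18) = (s - 4)/(s + 6)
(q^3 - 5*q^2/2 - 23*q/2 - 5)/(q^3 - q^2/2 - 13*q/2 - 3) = (q - 5)/(q - 3)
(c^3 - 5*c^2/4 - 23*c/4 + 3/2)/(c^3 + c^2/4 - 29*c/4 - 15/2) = (4*c - 1)/(4*c + 5)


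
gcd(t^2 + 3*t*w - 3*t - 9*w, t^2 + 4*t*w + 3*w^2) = t + 3*w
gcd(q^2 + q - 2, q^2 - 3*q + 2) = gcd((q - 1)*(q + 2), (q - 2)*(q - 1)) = q - 1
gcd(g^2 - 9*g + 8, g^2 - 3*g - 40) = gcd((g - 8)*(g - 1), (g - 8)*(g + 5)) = g - 8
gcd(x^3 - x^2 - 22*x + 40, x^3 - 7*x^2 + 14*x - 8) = x^2 - 6*x + 8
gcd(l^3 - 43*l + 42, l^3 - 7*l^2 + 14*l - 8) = l - 1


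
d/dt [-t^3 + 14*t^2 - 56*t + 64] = -3*t^2 + 28*t - 56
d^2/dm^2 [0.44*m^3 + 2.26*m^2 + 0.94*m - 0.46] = 2.64*m + 4.52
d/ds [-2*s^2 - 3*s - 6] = -4*s - 3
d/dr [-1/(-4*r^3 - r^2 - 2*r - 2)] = 2*(-6*r^2 - r - 1)/(4*r^3 + r^2 + 2*r + 2)^2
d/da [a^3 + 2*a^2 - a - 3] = 3*a^2 + 4*a - 1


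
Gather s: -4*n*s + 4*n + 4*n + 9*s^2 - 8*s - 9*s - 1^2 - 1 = 8*n + 9*s^2 + s*(-4*n - 17) - 2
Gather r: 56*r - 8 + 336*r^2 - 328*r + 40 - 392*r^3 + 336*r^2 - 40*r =-392*r^3 + 672*r^2 - 312*r + 32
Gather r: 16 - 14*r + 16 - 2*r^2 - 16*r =-2*r^2 - 30*r + 32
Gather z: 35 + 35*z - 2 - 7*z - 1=28*z + 32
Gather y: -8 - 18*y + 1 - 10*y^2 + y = -10*y^2 - 17*y - 7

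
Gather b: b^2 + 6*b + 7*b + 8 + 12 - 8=b^2 + 13*b + 12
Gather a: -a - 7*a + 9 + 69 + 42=120 - 8*a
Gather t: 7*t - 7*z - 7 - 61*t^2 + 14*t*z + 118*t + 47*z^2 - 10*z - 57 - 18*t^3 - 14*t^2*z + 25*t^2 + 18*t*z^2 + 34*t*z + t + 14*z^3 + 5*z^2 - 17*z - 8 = -18*t^3 + t^2*(-14*z - 36) + t*(18*z^2 + 48*z + 126) + 14*z^3 + 52*z^2 - 34*z - 72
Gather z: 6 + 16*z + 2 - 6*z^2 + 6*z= -6*z^2 + 22*z + 8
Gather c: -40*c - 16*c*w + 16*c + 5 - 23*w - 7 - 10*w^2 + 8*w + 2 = c*(-16*w - 24) - 10*w^2 - 15*w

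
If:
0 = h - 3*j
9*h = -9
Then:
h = -1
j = -1/3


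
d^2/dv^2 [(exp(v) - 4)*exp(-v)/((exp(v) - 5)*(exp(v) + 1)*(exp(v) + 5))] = (9*exp(7*v) - 53*exp(6*v) - 138*exp(5*v) + 1314*exp(4*v) + 1725*exp(3*v) - 10425*exp(2*v) - 7500*exp(v) - 2500)*exp(-v)/(exp(9*v) + 3*exp(8*v) - 72*exp(7*v) - 224*exp(6*v) + 1650*exp(5*v) + 5550*exp(4*v) - 10000*exp(3*v) - 45000*exp(2*v) - 46875*exp(v) - 15625)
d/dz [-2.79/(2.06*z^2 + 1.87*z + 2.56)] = (11.4948*z + 5.2173)/(2.06*z^2 + 1.87*z + 2.56)^2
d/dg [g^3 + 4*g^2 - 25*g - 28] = 3*g^2 + 8*g - 25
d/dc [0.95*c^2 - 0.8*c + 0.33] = 1.9*c - 0.8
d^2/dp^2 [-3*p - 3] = 0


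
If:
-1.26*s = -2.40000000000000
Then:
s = 1.90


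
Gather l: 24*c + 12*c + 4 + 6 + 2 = 36*c + 12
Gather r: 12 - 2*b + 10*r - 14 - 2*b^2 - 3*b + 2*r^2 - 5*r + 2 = -2*b^2 - 5*b + 2*r^2 + 5*r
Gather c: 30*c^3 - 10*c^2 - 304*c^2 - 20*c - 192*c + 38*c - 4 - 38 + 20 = 30*c^3 - 314*c^2 - 174*c - 22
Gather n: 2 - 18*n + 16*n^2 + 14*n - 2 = 16*n^2 - 4*n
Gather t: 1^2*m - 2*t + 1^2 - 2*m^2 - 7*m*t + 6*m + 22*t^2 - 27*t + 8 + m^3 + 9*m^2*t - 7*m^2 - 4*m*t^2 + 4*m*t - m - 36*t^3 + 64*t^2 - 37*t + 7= m^3 - 9*m^2 + 6*m - 36*t^3 + t^2*(86 - 4*m) + t*(9*m^2 - 3*m - 66) + 16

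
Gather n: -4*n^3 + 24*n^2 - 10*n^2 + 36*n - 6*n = -4*n^3 + 14*n^2 + 30*n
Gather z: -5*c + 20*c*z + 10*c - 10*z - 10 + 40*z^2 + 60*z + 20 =5*c + 40*z^2 + z*(20*c + 50) + 10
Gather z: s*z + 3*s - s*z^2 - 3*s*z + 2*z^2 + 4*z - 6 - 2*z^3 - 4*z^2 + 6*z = 3*s - 2*z^3 + z^2*(-s - 2) + z*(10 - 2*s) - 6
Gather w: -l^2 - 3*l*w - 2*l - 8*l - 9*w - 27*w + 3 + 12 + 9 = -l^2 - 10*l + w*(-3*l - 36) + 24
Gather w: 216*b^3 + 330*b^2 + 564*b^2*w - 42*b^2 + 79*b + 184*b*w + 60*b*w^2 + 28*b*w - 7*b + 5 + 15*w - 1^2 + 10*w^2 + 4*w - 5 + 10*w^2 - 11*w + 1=216*b^3 + 288*b^2 + 72*b + w^2*(60*b + 20) + w*(564*b^2 + 212*b + 8)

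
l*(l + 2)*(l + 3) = l^3 + 5*l^2 + 6*l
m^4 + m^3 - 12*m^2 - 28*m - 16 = (m - 4)*(m + 1)*(m + 2)^2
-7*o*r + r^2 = r*(-7*o + r)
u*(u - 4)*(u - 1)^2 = u^4 - 6*u^3 + 9*u^2 - 4*u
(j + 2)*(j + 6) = j^2 + 8*j + 12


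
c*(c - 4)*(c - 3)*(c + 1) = c^4 - 6*c^3 + 5*c^2 + 12*c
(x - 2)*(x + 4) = x^2 + 2*x - 8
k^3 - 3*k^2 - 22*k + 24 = (k - 6)*(k - 1)*(k + 4)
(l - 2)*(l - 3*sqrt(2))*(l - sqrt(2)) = l^3 - 4*sqrt(2)*l^2 - 2*l^2 + 6*l + 8*sqrt(2)*l - 12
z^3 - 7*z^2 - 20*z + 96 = (z - 8)*(z - 3)*(z + 4)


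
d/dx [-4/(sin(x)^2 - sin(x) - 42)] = 4*(2*sin(x) - 1)*cos(x)/(sin(x) + cos(x)^2 + 41)^2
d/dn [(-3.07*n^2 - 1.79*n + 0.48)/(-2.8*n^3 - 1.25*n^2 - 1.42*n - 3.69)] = (-8.596*n^4 - 10.024*n^3 + 6.1539*n^2 + 23.8566*n + 7.2867)/(7.84*n^6 + 7.0*n^5 + 9.5145*n^4 + 24.214*n^3 + 11.2414*n^2 + 10.4796*n + 13.6161)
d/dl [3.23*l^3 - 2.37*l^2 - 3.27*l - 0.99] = 9.69*l^2 - 4.74*l - 3.27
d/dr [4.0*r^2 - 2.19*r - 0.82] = 8.0*r - 2.19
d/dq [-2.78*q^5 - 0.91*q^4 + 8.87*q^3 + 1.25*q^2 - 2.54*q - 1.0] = -13.9*q^4 - 3.64*q^3 + 26.61*q^2 + 2.5*q - 2.54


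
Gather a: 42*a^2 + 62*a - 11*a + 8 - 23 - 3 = 42*a^2 + 51*a - 18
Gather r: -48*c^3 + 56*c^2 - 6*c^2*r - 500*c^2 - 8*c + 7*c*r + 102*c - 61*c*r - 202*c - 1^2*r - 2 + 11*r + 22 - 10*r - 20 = -48*c^3 - 444*c^2 - 108*c + r*(-6*c^2 - 54*c)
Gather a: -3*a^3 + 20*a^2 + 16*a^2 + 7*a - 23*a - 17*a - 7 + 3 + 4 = -3*a^3 + 36*a^2 - 33*a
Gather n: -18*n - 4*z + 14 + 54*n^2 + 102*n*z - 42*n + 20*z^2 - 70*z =54*n^2 + n*(102*z - 60) + 20*z^2 - 74*z + 14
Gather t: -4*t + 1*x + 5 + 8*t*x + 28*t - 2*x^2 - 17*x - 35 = t*(8*x + 24) - 2*x^2 - 16*x - 30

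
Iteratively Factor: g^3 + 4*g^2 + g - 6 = (g + 3)*(g^2 + g - 2) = (g - 1)*(g + 3)*(g + 2)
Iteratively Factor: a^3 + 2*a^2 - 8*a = (a)*(a^2 + 2*a - 8) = a*(a - 2)*(a + 4)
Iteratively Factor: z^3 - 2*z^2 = (z - 2)*(z^2) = z*(z - 2)*(z)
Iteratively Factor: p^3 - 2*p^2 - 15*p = (p + 3)*(p^2 - 5*p) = (p - 5)*(p + 3)*(p)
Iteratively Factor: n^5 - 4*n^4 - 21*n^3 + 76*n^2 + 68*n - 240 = (n + 2)*(n^4 - 6*n^3 - 9*n^2 + 94*n - 120) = (n + 2)*(n + 4)*(n^3 - 10*n^2 + 31*n - 30) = (n - 2)*(n + 2)*(n + 4)*(n^2 - 8*n + 15) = (n - 3)*(n - 2)*(n + 2)*(n + 4)*(n - 5)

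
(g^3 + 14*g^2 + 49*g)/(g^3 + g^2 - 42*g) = (g + 7)/(g - 6)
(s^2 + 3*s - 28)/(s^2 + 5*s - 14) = (s - 4)/(s - 2)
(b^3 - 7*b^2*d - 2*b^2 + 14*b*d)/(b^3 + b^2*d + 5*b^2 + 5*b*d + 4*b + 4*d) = b*(b^2 - 7*b*d - 2*b + 14*d)/(b^3 + b^2*d + 5*b^2 + 5*b*d + 4*b + 4*d)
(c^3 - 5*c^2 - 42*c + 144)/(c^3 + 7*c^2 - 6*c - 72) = (c - 8)/(c + 4)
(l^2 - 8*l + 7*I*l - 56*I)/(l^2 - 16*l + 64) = (l + 7*I)/(l - 8)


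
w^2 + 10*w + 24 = (w + 4)*(w + 6)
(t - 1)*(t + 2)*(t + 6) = t^3 + 7*t^2 + 4*t - 12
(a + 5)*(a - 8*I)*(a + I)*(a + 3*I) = a^4 + 5*a^3 - 4*I*a^3 + 29*a^2 - 20*I*a^2 + 145*a + 24*I*a + 120*I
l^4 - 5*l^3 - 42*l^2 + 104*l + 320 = (l - 8)*(l - 4)*(l + 2)*(l + 5)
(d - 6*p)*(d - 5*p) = d^2 - 11*d*p + 30*p^2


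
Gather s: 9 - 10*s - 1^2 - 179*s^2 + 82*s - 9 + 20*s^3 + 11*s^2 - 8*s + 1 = 20*s^3 - 168*s^2 + 64*s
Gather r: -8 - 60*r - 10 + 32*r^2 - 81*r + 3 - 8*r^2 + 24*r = 24*r^2 - 117*r - 15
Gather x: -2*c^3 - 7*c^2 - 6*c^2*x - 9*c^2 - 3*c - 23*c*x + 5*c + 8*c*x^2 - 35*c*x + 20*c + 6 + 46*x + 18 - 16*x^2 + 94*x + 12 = -2*c^3 - 16*c^2 + 22*c + x^2*(8*c - 16) + x*(-6*c^2 - 58*c + 140) + 36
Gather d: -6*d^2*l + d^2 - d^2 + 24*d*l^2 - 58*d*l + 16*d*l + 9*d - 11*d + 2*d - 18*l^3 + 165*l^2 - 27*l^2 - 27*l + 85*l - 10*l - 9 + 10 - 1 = -6*d^2*l + d*(24*l^2 - 42*l) - 18*l^3 + 138*l^2 + 48*l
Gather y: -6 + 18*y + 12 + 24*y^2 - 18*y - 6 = 24*y^2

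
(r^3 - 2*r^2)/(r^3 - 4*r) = r/(r + 2)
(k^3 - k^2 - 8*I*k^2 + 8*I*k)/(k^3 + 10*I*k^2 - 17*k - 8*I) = k*(k^2 - k - 8*I*k + 8*I)/(k^3 + 10*I*k^2 - 17*k - 8*I)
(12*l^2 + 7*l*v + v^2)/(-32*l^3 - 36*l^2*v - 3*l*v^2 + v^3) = (3*l + v)/(-8*l^2 - 7*l*v + v^2)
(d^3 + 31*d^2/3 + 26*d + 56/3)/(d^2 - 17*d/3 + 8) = (3*d^3 + 31*d^2 + 78*d + 56)/(3*d^2 - 17*d + 24)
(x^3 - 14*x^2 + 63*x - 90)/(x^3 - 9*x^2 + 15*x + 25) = (x^2 - 9*x + 18)/(x^2 - 4*x - 5)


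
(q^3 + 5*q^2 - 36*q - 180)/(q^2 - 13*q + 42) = (q^2 + 11*q + 30)/(q - 7)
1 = 1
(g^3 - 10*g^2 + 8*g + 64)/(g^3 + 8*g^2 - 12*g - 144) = (g^2 - 6*g - 16)/(g^2 + 12*g + 36)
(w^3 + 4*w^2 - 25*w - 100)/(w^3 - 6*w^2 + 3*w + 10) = (w^2 + 9*w + 20)/(w^2 - w - 2)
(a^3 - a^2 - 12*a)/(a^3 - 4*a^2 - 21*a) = (a - 4)/(a - 7)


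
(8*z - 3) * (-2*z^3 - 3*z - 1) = -16*z^4 + 6*z^3 - 24*z^2 + z + 3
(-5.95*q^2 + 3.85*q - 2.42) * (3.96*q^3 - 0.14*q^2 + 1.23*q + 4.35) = -23.562*q^5 + 16.079*q^4 - 17.4407*q^3 - 20.8082*q^2 + 13.7709*q - 10.527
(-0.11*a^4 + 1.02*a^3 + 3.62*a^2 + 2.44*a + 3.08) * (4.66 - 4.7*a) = 0.517*a^5 - 5.3066*a^4 - 12.2608*a^3 + 5.4012*a^2 - 3.1056*a + 14.3528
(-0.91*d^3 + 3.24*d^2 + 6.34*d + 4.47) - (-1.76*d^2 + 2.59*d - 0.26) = -0.91*d^3 + 5.0*d^2 + 3.75*d + 4.73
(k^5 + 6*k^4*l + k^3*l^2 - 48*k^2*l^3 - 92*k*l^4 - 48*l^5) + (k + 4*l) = k^5 + 6*k^4*l + k^3*l^2 - 48*k^2*l^3 - 92*k*l^4 + k - 48*l^5 + 4*l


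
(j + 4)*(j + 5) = j^2 + 9*j + 20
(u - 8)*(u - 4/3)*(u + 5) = u^3 - 13*u^2/3 - 36*u + 160/3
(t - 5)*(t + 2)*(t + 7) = t^3 + 4*t^2 - 31*t - 70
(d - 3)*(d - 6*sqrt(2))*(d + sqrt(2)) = d^3 - 5*sqrt(2)*d^2 - 3*d^2 - 12*d + 15*sqrt(2)*d + 36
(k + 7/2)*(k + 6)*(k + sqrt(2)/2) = k^3 + sqrt(2)*k^2/2 + 19*k^2/2 + 19*sqrt(2)*k/4 + 21*k + 21*sqrt(2)/2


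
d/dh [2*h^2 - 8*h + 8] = 4*h - 8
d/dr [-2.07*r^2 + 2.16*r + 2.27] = 2.16 - 4.14*r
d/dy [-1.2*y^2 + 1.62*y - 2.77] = 1.62 - 2.4*y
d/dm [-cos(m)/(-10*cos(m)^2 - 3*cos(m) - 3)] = (10*cos(m)^2 - 3)*sin(m)/(-10*sin(m)^2 + 3*cos(m) + 13)^2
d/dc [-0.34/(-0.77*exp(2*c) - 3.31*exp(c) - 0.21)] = (-0.5236*exp(c) - 1.1254)*exp(c)/(0.77*exp(2*c) + 3.31*exp(c) + 0.21)^2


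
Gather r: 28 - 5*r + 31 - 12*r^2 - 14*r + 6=-12*r^2 - 19*r + 65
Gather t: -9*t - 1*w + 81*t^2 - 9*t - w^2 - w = 81*t^2 - 18*t - w^2 - 2*w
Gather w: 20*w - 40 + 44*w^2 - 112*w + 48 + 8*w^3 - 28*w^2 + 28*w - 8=8*w^3 + 16*w^2 - 64*w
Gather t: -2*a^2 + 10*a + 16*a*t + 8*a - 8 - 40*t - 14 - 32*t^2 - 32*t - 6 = -2*a^2 + 18*a - 32*t^2 + t*(16*a - 72) - 28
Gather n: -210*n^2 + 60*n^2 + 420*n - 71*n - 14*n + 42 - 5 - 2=-150*n^2 + 335*n + 35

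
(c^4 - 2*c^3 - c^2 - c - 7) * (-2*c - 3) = -2*c^5 + c^4 + 8*c^3 + 5*c^2 + 17*c + 21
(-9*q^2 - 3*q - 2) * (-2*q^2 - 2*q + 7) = 18*q^4 + 24*q^3 - 53*q^2 - 17*q - 14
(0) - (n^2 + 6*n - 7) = -n^2 - 6*n + 7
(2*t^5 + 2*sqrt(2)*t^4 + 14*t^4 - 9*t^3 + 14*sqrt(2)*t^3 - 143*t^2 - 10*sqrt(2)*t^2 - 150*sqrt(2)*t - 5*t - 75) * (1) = 2*t^5 + 2*sqrt(2)*t^4 + 14*t^4 - 9*t^3 + 14*sqrt(2)*t^3 - 143*t^2 - 10*sqrt(2)*t^2 - 150*sqrt(2)*t - 5*t - 75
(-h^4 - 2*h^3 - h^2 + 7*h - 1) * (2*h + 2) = -2*h^5 - 6*h^4 - 6*h^3 + 12*h^2 + 12*h - 2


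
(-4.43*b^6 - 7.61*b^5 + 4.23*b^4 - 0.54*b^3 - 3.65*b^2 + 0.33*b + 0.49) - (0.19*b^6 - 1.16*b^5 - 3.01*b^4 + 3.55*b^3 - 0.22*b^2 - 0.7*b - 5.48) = -4.62*b^6 - 6.45*b^5 + 7.24*b^4 - 4.09*b^3 - 3.43*b^2 + 1.03*b + 5.97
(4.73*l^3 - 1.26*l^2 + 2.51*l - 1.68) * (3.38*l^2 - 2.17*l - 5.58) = 15.9874*l^5 - 14.5229*l^4 - 15.1754*l^3 - 4.0943*l^2 - 10.3602*l + 9.3744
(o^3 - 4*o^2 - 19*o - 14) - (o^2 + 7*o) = o^3 - 5*o^2 - 26*o - 14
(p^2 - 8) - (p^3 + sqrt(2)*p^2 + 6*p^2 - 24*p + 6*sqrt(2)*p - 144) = -p^3 - 5*p^2 - sqrt(2)*p^2 - 6*sqrt(2)*p + 24*p + 136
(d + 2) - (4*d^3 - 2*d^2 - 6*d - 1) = -4*d^3 + 2*d^2 + 7*d + 3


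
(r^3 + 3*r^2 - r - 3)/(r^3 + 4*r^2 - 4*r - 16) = (r^3 + 3*r^2 - r - 3)/(r^3 + 4*r^2 - 4*r - 16)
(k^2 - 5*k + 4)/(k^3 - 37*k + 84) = (k - 1)/(k^2 + 4*k - 21)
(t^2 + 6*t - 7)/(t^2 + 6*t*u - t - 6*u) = (t + 7)/(t + 6*u)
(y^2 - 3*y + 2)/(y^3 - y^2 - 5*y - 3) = (-y^2 + 3*y - 2)/(-y^3 + y^2 + 5*y + 3)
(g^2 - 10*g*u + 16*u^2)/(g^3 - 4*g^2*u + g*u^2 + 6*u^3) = (-g + 8*u)/(-g^2 + 2*g*u + 3*u^2)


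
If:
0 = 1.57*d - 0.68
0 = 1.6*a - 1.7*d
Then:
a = 0.46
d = 0.43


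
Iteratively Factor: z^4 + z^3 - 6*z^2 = (z + 3)*(z^3 - 2*z^2) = z*(z + 3)*(z^2 - 2*z) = z^2*(z + 3)*(z - 2)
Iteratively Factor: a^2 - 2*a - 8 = (a + 2)*(a - 4)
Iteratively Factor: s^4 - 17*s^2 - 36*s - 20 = (s + 1)*(s^3 - s^2 - 16*s - 20) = (s + 1)*(s + 2)*(s^2 - 3*s - 10) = (s - 5)*(s + 1)*(s + 2)*(s + 2)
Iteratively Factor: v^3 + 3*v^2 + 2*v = (v + 2)*(v^2 + v) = (v + 1)*(v + 2)*(v)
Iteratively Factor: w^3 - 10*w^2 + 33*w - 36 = (w - 4)*(w^2 - 6*w + 9) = (w - 4)*(w - 3)*(w - 3)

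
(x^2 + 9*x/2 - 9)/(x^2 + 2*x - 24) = (x - 3/2)/(x - 4)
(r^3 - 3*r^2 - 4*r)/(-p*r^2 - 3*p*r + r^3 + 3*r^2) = (-r^2 + 3*r + 4)/(p*r + 3*p - r^2 - 3*r)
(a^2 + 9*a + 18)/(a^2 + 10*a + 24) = (a + 3)/(a + 4)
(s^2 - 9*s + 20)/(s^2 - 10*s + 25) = (s - 4)/(s - 5)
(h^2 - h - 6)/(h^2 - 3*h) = (h + 2)/h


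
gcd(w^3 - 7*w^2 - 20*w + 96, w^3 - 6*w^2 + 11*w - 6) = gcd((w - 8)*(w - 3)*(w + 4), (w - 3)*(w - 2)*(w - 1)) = w - 3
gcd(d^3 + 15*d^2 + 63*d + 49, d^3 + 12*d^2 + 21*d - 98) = d^2 + 14*d + 49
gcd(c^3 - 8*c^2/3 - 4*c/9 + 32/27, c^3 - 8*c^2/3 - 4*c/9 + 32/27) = c^3 - 8*c^2/3 - 4*c/9 + 32/27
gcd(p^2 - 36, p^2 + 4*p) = 1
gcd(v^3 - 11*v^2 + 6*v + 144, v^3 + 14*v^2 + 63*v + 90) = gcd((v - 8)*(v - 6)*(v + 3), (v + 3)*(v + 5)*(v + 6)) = v + 3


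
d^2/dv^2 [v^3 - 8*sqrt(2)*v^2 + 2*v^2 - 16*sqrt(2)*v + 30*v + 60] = 6*v - 16*sqrt(2) + 4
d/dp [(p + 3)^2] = 2*p + 6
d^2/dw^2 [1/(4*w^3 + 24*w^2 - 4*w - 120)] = (-3*(w + 2)*(w^3 + 6*w^2 - w - 30) + (3*w^2 + 12*w - 1)^2)/(2*(w^3 + 6*w^2 - w - 30)^3)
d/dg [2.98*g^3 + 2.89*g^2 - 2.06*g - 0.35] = 8.94*g^2 + 5.78*g - 2.06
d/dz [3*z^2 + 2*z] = 6*z + 2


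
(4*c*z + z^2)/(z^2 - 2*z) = (4*c + z)/(z - 2)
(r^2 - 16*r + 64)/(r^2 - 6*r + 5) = (r^2 - 16*r + 64)/(r^2 - 6*r + 5)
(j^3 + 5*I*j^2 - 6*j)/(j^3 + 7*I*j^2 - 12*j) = (j + 2*I)/(j + 4*I)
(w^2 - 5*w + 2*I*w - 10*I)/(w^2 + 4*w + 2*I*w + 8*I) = (w - 5)/(w + 4)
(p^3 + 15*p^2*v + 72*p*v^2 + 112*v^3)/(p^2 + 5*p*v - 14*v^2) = (p^2 + 8*p*v + 16*v^2)/(p - 2*v)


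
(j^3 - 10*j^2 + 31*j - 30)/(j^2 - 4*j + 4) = (j^2 - 8*j + 15)/(j - 2)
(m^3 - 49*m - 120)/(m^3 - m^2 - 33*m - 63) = (m^2 - 3*m - 40)/(m^2 - 4*m - 21)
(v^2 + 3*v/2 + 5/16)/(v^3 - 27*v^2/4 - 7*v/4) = (v + 5/4)/(v*(v - 7))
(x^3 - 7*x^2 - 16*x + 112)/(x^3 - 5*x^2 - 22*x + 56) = (x - 4)/(x - 2)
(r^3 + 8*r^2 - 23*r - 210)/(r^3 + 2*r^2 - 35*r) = (r + 6)/r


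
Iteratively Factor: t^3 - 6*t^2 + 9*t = (t - 3)*(t^2 - 3*t) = t*(t - 3)*(t - 3)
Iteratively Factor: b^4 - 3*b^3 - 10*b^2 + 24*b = (b - 2)*(b^3 - b^2 - 12*b) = (b - 4)*(b - 2)*(b^2 + 3*b) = b*(b - 4)*(b - 2)*(b + 3)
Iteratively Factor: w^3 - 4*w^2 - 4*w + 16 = (w - 2)*(w^2 - 2*w - 8) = (w - 2)*(w + 2)*(w - 4)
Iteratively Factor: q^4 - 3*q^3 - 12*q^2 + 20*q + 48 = (q - 3)*(q^3 - 12*q - 16) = (q - 4)*(q - 3)*(q^2 + 4*q + 4) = (q - 4)*(q - 3)*(q + 2)*(q + 2)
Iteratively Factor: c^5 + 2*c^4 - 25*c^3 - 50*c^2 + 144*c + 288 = (c + 4)*(c^4 - 2*c^3 - 17*c^2 + 18*c + 72) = (c - 3)*(c + 4)*(c^3 + c^2 - 14*c - 24) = (c - 3)*(c + 2)*(c + 4)*(c^2 - c - 12) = (c - 4)*(c - 3)*(c + 2)*(c + 4)*(c + 3)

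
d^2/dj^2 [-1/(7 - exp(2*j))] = 4*(exp(2*j) + 7)*exp(2*j)/(exp(2*j) - 7)^3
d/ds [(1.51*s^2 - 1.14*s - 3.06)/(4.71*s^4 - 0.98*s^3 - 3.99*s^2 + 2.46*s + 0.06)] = (-14.2242*s^5 + 17.588*s^4 + 55.416*s^3 - 9.8304*s^2 - 24.2376*s + 7.4592)/(22.1841*s^8 - 9.2316*s^7 - 36.6254*s^6 + 30.9936*s^5 + 11.6637*s^4 - 19.7484*s^3 + 5.5728*s^2 + 0.2952*s + 0.0036)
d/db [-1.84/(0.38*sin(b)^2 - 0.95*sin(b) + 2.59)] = (1.3984*sin(b) - 1.748)*cos(b)/(0.38*sin(b)^2 - 0.95*sin(b) + 2.59)^2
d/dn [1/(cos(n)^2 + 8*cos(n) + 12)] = 2*(cos(n) + 4)*sin(n)/(cos(n)^2 + 8*cos(n) + 12)^2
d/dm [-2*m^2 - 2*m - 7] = -4*m - 2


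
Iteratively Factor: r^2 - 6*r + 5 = (r - 5)*(r - 1)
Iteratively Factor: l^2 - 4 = (l - 2)*(l + 2)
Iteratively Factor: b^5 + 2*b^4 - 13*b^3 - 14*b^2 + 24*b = (b - 1)*(b^4 + 3*b^3 - 10*b^2 - 24*b) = (b - 3)*(b - 1)*(b^3 + 6*b^2 + 8*b) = (b - 3)*(b - 1)*(b + 4)*(b^2 + 2*b) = (b - 3)*(b - 1)*(b + 2)*(b + 4)*(b)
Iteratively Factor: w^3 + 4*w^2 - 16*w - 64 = (w + 4)*(w^2 - 16) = (w - 4)*(w + 4)*(w + 4)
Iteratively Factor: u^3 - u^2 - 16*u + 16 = (u + 4)*(u^2 - 5*u + 4) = (u - 1)*(u + 4)*(u - 4)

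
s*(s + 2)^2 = s^3 + 4*s^2 + 4*s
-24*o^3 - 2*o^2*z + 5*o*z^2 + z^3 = (-2*o + z)*(3*o + z)*(4*o + z)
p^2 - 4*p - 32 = (p - 8)*(p + 4)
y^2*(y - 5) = y^3 - 5*y^2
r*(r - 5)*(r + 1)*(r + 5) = r^4 + r^3 - 25*r^2 - 25*r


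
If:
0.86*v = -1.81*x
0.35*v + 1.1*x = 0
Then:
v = 0.00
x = 0.00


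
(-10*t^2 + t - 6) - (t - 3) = -10*t^2 - 3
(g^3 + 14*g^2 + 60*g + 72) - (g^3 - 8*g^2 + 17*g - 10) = 22*g^2 + 43*g + 82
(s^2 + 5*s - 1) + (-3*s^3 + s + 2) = -3*s^3 + s^2 + 6*s + 1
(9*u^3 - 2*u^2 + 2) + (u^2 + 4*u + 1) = 9*u^3 - u^2 + 4*u + 3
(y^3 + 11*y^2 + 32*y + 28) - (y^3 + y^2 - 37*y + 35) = 10*y^2 + 69*y - 7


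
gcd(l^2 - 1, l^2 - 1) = l^2 - 1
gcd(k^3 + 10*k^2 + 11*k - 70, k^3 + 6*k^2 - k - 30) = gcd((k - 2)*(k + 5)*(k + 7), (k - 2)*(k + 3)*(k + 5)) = k^2 + 3*k - 10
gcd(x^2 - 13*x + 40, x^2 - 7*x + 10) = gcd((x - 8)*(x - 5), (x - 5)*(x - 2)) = x - 5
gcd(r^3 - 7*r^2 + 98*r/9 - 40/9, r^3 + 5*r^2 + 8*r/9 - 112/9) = r - 4/3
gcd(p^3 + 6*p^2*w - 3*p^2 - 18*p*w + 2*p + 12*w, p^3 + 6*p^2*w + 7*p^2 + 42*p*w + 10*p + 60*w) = p + 6*w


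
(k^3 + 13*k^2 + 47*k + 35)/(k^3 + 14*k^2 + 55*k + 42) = (k + 5)/(k + 6)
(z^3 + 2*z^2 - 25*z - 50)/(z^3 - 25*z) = (z + 2)/z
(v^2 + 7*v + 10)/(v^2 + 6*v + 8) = (v + 5)/(v + 4)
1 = 1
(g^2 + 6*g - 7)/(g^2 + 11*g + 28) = (g - 1)/(g + 4)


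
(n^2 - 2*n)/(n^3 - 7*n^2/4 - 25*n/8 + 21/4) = 8*n/(8*n^2 + 2*n - 21)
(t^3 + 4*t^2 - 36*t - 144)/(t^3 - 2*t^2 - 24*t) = (t + 6)/t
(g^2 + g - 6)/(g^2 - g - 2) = (g + 3)/(g + 1)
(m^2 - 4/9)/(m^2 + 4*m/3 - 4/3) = (m + 2/3)/(m + 2)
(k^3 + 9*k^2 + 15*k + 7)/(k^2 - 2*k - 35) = (k^3 + 9*k^2 + 15*k + 7)/(k^2 - 2*k - 35)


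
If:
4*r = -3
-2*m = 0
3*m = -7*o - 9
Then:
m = 0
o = -9/7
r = -3/4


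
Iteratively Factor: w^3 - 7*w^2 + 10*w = (w - 5)*(w^2 - 2*w) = (w - 5)*(w - 2)*(w)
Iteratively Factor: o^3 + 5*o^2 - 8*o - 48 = (o + 4)*(o^2 + o - 12) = (o + 4)^2*(o - 3)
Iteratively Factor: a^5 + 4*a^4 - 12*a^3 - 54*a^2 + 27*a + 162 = (a + 3)*(a^4 + a^3 - 15*a^2 - 9*a + 54) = (a - 3)*(a + 3)*(a^3 + 4*a^2 - 3*a - 18) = (a - 3)*(a + 3)^2*(a^2 + a - 6) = (a - 3)*(a - 2)*(a + 3)^2*(a + 3)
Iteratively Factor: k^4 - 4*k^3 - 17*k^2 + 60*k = (k)*(k^3 - 4*k^2 - 17*k + 60) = k*(k - 3)*(k^2 - k - 20) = k*(k - 3)*(k + 4)*(k - 5)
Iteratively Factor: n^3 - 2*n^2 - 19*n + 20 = (n - 5)*(n^2 + 3*n - 4) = (n - 5)*(n - 1)*(n + 4)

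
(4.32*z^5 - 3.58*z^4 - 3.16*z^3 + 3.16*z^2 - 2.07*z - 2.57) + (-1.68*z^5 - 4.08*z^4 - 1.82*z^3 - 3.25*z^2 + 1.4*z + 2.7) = 2.64*z^5 - 7.66*z^4 - 4.98*z^3 - 0.0899999999999999*z^2 - 0.67*z + 0.13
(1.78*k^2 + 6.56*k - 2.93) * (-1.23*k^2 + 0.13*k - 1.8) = -2.1894*k^4 - 7.8374*k^3 + 1.2527*k^2 - 12.1889*k + 5.274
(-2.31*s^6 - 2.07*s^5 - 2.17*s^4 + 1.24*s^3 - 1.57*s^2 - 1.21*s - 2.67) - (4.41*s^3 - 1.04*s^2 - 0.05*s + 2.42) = -2.31*s^6 - 2.07*s^5 - 2.17*s^4 - 3.17*s^3 - 0.53*s^2 - 1.16*s - 5.09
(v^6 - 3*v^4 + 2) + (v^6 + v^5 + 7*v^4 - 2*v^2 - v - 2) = 2*v^6 + v^5 + 4*v^4 - 2*v^2 - v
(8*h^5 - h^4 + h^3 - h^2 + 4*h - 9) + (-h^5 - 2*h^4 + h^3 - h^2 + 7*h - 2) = 7*h^5 - 3*h^4 + 2*h^3 - 2*h^2 + 11*h - 11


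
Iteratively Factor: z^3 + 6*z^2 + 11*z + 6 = (z + 2)*(z^2 + 4*z + 3) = (z + 1)*(z + 2)*(z + 3)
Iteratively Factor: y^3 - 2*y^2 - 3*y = (y)*(y^2 - 2*y - 3) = y*(y + 1)*(y - 3)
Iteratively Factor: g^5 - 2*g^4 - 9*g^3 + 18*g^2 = (g - 3)*(g^4 + g^3 - 6*g^2) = (g - 3)*(g + 3)*(g^3 - 2*g^2) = g*(g - 3)*(g + 3)*(g^2 - 2*g) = g*(g - 3)*(g - 2)*(g + 3)*(g)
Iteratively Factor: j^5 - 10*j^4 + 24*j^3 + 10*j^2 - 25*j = (j + 1)*(j^4 - 11*j^3 + 35*j^2 - 25*j) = j*(j + 1)*(j^3 - 11*j^2 + 35*j - 25) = j*(j - 1)*(j + 1)*(j^2 - 10*j + 25) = j*(j - 5)*(j - 1)*(j + 1)*(j - 5)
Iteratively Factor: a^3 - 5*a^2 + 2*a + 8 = (a + 1)*(a^2 - 6*a + 8) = (a - 4)*(a + 1)*(a - 2)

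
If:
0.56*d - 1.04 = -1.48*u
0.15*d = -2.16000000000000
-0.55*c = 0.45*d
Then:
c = 11.78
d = -14.40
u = 6.15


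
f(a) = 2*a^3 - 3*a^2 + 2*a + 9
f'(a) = 6*a^2 - 6*a + 2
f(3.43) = 61.27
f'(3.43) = 52.01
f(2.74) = 33.10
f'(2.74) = 30.61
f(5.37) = 242.94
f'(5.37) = 142.80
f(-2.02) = -23.77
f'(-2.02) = 38.60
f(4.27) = 118.55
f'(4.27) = 85.78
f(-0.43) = 7.43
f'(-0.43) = 5.69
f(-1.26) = -2.28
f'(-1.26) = 19.09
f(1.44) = 11.63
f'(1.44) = 5.80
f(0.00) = 9.00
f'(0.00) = 2.00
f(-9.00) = -1710.00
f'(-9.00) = 542.00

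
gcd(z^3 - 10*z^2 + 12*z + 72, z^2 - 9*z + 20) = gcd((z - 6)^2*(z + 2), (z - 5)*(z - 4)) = 1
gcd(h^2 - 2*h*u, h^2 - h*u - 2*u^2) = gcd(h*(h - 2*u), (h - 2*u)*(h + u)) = -h + 2*u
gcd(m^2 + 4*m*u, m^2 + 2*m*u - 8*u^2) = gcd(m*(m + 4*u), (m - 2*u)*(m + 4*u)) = m + 4*u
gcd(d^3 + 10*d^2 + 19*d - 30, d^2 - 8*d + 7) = d - 1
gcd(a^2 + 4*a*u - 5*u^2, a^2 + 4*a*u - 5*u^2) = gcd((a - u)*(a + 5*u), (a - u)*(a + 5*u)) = -a^2 - 4*a*u + 5*u^2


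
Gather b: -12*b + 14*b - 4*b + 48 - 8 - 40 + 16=16 - 2*b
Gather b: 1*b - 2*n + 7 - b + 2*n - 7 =0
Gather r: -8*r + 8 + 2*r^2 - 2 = 2*r^2 - 8*r + 6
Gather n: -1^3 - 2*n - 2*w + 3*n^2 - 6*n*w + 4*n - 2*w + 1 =3*n^2 + n*(2 - 6*w) - 4*w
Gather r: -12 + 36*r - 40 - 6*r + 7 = 30*r - 45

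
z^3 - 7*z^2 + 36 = (z - 6)*(z - 3)*(z + 2)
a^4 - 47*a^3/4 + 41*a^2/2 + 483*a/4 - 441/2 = (a - 7)*(a - 6)*(a - 7/4)*(a + 3)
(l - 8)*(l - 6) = l^2 - 14*l + 48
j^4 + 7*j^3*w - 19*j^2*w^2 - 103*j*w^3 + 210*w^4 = (j - 3*w)*(j - 2*w)*(j + 5*w)*(j + 7*w)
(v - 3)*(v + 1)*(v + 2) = v^3 - 7*v - 6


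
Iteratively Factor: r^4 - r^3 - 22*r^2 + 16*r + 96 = (r - 3)*(r^3 + 2*r^2 - 16*r - 32) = (r - 4)*(r - 3)*(r^2 + 6*r + 8) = (r - 4)*(r - 3)*(r + 2)*(r + 4)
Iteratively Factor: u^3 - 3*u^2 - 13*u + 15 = (u - 5)*(u^2 + 2*u - 3) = (u - 5)*(u + 3)*(u - 1)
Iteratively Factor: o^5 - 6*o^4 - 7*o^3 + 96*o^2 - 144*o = (o)*(o^4 - 6*o^3 - 7*o^2 + 96*o - 144) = o*(o - 4)*(o^3 - 2*o^2 - 15*o + 36) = o*(o - 4)*(o - 3)*(o^2 + o - 12) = o*(o - 4)*(o - 3)*(o + 4)*(o - 3)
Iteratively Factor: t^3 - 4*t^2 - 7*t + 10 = (t - 1)*(t^2 - 3*t - 10) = (t - 5)*(t - 1)*(t + 2)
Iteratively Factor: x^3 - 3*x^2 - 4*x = (x)*(x^2 - 3*x - 4) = x*(x - 4)*(x + 1)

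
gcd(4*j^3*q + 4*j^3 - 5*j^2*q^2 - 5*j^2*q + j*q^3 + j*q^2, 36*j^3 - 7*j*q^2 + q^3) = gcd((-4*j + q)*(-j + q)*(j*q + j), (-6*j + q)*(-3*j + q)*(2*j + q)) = 1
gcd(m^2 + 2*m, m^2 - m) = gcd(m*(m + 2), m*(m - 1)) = m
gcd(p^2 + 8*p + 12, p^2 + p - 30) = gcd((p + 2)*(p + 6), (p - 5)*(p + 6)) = p + 6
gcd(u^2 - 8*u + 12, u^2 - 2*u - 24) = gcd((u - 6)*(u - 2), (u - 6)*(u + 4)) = u - 6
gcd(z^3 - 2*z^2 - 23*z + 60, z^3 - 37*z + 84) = z^2 - 7*z + 12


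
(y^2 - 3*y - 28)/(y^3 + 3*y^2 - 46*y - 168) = 1/(y + 6)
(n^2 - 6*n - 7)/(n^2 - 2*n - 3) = (n - 7)/(n - 3)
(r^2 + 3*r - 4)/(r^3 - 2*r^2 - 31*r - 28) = (r - 1)/(r^2 - 6*r - 7)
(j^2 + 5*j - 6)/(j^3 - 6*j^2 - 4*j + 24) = (j^2 + 5*j - 6)/(j^3 - 6*j^2 - 4*j + 24)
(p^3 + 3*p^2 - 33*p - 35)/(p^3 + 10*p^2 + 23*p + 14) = (p - 5)/(p + 2)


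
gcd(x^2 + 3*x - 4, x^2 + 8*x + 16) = x + 4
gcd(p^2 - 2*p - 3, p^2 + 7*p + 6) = p + 1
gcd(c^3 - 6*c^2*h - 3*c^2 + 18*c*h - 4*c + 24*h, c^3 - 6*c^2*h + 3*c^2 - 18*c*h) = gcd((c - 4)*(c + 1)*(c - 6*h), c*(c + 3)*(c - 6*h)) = c - 6*h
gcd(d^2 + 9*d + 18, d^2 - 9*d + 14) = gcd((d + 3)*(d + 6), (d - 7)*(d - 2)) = 1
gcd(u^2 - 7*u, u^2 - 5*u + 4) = 1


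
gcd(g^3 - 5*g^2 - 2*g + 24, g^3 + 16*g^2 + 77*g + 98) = g + 2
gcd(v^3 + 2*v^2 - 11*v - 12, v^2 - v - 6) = v - 3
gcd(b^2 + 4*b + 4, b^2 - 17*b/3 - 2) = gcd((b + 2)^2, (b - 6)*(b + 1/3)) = 1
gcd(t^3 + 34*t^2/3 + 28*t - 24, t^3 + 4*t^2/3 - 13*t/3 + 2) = t - 2/3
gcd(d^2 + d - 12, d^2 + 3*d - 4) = d + 4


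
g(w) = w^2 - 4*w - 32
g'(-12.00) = -28.00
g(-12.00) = 160.00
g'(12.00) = 20.00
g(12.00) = 64.00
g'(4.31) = 4.62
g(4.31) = -30.66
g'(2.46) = 0.92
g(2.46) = -35.79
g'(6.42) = 8.84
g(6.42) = -16.46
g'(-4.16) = -12.32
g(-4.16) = 1.95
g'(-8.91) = -21.82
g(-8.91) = 83.03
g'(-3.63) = -11.26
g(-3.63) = -4.30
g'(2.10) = 0.20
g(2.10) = -35.99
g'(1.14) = -1.72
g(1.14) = -35.26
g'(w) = 2*w - 4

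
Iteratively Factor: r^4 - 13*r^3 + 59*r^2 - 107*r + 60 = (r - 5)*(r^3 - 8*r^2 + 19*r - 12) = (r - 5)*(r - 3)*(r^2 - 5*r + 4) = (r - 5)*(r - 3)*(r - 1)*(r - 4)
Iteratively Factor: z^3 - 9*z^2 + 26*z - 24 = (z - 2)*(z^2 - 7*z + 12) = (z - 3)*(z - 2)*(z - 4)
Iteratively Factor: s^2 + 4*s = (s)*(s + 4)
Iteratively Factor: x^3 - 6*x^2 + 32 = (x + 2)*(x^2 - 8*x + 16) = (x - 4)*(x + 2)*(x - 4)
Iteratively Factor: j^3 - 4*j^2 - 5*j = (j)*(j^2 - 4*j - 5) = j*(j + 1)*(j - 5)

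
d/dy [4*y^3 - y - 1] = 12*y^2 - 1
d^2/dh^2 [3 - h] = 0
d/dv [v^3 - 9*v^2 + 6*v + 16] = 3*v^2 - 18*v + 6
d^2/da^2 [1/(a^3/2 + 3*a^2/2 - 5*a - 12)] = 4*(-3*(a + 1)*(a^3 + 3*a^2 - 10*a - 24) + (3*a^2 + 6*a - 10)^2)/(a^3 + 3*a^2 - 10*a - 24)^3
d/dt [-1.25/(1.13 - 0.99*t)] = -1.2375/(0.99*t - 1.13)^2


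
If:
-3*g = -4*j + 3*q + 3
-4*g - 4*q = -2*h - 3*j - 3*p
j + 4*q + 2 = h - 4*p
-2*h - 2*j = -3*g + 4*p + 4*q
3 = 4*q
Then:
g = -38/3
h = -445/48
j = -131/16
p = -73/48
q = 3/4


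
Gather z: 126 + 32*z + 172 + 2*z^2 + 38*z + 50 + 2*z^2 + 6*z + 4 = 4*z^2 + 76*z + 352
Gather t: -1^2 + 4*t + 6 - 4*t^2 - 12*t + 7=-4*t^2 - 8*t + 12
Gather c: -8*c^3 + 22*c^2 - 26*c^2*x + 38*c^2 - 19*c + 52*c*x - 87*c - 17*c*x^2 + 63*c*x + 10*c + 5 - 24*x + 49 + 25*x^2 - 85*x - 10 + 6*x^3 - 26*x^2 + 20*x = -8*c^3 + c^2*(60 - 26*x) + c*(-17*x^2 + 115*x - 96) + 6*x^3 - x^2 - 89*x + 44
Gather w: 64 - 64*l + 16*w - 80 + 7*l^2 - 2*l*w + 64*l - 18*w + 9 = 7*l^2 + w*(-2*l - 2) - 7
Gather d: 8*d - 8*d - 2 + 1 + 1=0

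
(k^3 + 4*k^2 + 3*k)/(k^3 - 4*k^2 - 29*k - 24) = k/(k - 8)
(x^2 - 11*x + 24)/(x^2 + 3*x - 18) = (x - 8)/(x + 6)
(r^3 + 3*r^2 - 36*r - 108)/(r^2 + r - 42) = (r^2 + 9*r + 18)/(r + 7)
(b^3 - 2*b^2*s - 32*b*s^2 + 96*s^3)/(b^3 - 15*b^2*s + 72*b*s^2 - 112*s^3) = (-b - 6*s)/(-b + 7*s)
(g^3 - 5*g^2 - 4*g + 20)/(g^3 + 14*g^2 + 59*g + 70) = (g^2 - 7*g + 10)/(g^2 + 12*g + 35)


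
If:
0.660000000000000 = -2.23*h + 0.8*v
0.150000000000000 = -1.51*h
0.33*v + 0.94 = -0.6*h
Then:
No Solution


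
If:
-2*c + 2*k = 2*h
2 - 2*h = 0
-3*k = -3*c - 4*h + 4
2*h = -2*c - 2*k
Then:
No Solution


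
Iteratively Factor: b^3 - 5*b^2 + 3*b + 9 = (b - 3)*(b^2 - 2*b - 3) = (b - 3)^2*(b + 1)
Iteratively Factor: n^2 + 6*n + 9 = (n + 3)*(n + 3)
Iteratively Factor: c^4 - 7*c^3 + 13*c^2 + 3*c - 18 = (c - 3)*(c^3 - 4*c^2 + c + 6) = (c - 3)*(c - 2)*(c^2 - 2*c - 3) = (c - 3)*(c - 2)*(c + 1)*(c - 3)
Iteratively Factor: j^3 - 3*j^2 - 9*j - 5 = (j + 1)*(j^2 - 4*j - 5) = (j + 1)^2*(j - 5)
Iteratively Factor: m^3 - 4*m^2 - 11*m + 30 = (m + 3)*(m^2 - 7*m + 10) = (m - 5)*(m + 3)*(m - 2)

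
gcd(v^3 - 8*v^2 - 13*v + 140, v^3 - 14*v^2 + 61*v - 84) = v - 7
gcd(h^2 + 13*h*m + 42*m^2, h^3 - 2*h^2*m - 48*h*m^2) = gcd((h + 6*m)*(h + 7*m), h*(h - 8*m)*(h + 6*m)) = h + 6*m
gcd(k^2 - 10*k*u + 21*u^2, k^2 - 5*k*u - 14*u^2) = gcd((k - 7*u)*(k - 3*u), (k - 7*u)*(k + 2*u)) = -k + 7*u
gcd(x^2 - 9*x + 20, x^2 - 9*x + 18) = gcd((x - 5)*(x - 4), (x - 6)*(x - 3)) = 1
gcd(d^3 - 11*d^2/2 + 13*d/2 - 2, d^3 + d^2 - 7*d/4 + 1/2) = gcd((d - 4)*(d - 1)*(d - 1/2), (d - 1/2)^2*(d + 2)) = d - 1/2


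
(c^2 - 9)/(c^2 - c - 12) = (c - 3)/(c - 4)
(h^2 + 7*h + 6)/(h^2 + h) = (h + 6)/h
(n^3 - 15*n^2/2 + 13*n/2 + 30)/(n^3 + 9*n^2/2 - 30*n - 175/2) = (2*n^2 - 5*n - 12)/(2*n^2 + 19*n + 35)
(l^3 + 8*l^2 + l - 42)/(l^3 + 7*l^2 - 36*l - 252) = (l^2 + l - 6)/(l^2 - 36)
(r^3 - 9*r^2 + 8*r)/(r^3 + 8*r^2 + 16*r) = (r^2 - 9*r + 8)/(r^2 + 8*r + 16)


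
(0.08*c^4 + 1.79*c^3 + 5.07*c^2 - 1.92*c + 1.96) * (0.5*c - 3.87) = 0.04*c^5 + 0.5854*c^4 - 4.3923*c^3 - 20.5809*c^2 + 8.4104*c - 7.5852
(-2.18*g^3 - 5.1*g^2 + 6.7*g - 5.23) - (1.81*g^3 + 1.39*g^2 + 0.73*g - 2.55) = -3.99*g^3 - 6.49*g^2 + 5.97*g - 2.68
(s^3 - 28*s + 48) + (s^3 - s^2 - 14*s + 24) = 2*s^3 - s^2 - 42*s + 72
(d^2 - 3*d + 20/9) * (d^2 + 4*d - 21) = d^4 + d^3 - 277*d^2/9 + 647*d/9 - 140/3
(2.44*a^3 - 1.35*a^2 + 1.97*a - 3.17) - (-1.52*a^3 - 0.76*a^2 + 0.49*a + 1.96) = 3.96*a^3 - 0.59*a^2 + 1.48*a - 5.13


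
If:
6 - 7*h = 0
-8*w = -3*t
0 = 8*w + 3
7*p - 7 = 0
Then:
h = 6/7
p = 1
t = -1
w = -3/8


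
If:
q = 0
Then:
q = 0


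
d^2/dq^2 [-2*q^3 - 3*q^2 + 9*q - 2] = -12*q - 6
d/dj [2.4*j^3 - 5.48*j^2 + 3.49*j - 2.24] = 7.2*j^2 - 10.96*j + 3.49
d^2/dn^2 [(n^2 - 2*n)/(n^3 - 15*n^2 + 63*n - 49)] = 2*(n^4 + 8*n^3 - 36*n^2 + 68*n - 77)/(n^7 - 31*n^6 + 381*n^5 - 2339*n^4 + 7427*n^3 - 11613*n^2 + 8575*n - 2401)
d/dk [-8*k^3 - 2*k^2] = 4*k*(-6*k - 1)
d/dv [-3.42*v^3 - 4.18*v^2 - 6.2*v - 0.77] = -10.26*v^2 - 8.36*v - 6.2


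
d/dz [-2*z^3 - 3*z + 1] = -6*z^2 - 3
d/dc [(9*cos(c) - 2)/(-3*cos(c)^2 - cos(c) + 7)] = (27*sin(c)^2 + 12*cos(c) - 88)*sin(c)/(3*cos(c)^2 + cos(c) - 7)^2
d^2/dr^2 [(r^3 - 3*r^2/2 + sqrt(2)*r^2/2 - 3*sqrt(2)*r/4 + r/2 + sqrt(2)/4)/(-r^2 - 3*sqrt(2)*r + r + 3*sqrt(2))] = 5*(-12 - sqrt(2))/(2*(r^3 + 9*sqrt(2)*r^2 + 54*r + 54*sqrt(2)))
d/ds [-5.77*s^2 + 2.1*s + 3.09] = 2.1 - 11.54*s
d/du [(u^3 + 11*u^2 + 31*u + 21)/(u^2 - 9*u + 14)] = (u^4 - 18*u^3 - 88*u^2 + 266*u + 623)/(u^4 - 18*u^3 + 109*u^2 - 252*u + 196)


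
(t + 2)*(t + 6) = t^2 + 8*t + 12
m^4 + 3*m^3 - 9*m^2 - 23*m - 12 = (m - 3)*(m + 1)^2*(m + 4)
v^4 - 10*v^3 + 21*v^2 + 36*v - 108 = (v - 6)*(v - 3)^2*(v + 2)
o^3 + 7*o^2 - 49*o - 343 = (o - 7)*(o + 7)^2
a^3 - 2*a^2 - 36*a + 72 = (a - 6)*(a - 2)*(a + 6)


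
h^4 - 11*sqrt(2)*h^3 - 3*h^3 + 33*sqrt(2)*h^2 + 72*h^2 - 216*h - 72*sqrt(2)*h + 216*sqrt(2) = (h - 3)*(h - 6*sqrt(2))*(h - 3*sqrt(2))*(h - 2*sqrt(2))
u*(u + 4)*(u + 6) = u^3 + 10*u^2 + 24*u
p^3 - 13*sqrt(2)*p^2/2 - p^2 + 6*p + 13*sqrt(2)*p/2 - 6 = (p - 1)*(p - 6*sqrt(2))*(p - sqrt(2)/2)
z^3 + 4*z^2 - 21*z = z*(z - 3)*(z + 7)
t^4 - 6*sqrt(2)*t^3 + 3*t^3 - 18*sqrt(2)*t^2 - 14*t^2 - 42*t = t*(t + 3)*(t - 7*sqrt(2))*(t + sqrt(2))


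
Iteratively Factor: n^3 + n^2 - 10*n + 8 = (n + 4)*(n^2 - 3*n + 2) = (n - 1)*(n + 4)*(n - 2)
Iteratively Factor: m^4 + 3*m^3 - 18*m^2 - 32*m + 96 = (m + 4)*(m^3 - m^2 - 14*m + 24) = (m + 4)^2*(m^2 - 5*m + 6) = (m - 3)*(m + 4)^2*(m - 2)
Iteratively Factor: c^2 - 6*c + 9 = (c - 3)*(c - 3)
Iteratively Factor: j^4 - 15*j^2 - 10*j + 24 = (j - 1)*(j^3 + j^2 - 14*j - 24) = (j - 1)*(j + 3)*(j^2 - 2*j - 8) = (j - 1)*(j + 2)*(j + 3)*(j - 4)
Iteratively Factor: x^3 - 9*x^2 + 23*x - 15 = (x - 1)*(x^2 - 8*x + 15) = (x - 3)*(x - 1)*(x - 5)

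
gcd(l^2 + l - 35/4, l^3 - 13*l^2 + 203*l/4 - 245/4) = l - 5/2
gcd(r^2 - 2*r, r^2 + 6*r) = r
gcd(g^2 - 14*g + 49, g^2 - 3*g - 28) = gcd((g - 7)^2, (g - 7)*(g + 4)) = g - 7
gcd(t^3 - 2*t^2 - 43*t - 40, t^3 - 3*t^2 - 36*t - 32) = t^2 - 7*t - 8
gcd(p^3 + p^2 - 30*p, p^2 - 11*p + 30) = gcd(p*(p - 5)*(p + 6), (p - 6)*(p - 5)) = p - 5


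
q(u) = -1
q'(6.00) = 0.00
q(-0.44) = -1.00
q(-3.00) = -1.00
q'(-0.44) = 0.00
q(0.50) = -1.00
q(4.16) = -1.00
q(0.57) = -1.00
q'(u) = 0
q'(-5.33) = 0.00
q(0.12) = -1.00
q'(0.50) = 0.00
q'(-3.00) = 0.00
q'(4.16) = 0.00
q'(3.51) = 0.00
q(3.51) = -1.00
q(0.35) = -1.00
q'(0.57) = 0.00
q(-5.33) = -1.00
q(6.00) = -1.00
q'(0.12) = 0.00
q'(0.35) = 0.00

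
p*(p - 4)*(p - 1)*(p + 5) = p^4 - 21*p^2 + 20*p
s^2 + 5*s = s*(s + 5)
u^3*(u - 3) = u^4 - 3*u^3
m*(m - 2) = m^2 - 2*m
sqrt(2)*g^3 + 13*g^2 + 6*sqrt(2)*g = g*(g + 6*sqrt(2))*(sqrt(2)*g + 1)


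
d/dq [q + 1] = 1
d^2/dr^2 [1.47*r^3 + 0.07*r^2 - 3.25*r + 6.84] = 8.82*r + 0.14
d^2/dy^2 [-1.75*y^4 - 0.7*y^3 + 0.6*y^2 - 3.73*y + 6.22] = -21.0*y^2 - 4.2*y + 1.2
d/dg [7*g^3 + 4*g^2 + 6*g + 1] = 21*g^2 + 8*g + 6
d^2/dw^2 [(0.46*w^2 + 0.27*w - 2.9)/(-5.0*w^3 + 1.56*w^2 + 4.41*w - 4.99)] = (-23.0*w^6 - 40.5*w^5 + 821.778*w^4 - 208.133912*w^3 - 281.972304*w^2 - 327.035688*w + 123.157222)/(125.0*w^9 - 117.0*w^8 - 294.246*w^7 + 576.841584*w^6 + 25.992972*w^5 - 714.763116*w^4 + 493.710603*w^3 + 174.605589*w^2 - 329.428323*w + 124.251499)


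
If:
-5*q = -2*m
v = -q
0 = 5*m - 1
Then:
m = 1/5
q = 2/25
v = -2/25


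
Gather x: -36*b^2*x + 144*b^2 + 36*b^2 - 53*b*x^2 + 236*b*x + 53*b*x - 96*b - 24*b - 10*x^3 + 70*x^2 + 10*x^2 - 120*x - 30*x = 180*b^2 - 120*b - 10*x^3 + x^2*(80 - 53*b) + x*(-36*b^2 + 289*b - 150)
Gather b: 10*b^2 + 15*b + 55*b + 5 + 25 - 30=10*b^2 + 70*b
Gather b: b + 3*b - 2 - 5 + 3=4*b - 4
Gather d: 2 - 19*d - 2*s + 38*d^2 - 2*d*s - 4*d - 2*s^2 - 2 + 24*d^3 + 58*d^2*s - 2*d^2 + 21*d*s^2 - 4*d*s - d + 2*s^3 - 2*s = 24*d^3 + d^2*(58*s + 36) + d*(21*s^2 - 6*s - 24) + 2*s^3 - 2*s^2 - 4*s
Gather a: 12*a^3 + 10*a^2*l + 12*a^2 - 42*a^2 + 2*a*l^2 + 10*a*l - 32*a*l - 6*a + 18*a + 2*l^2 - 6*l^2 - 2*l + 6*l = 12*a^3 + a^2*(10*l - 30) + a*(2*l^2 - 22*l + 12) - 4*l^2 + 4*l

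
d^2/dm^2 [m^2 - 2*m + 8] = 2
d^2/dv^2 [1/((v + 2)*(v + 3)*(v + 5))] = 2*(6*v^4 + 80*v^3 + 393*v^2 + 840*v + 661)/(v^9 + 30*v^8 + 393*v^7 + 2950*v^6 + 13983*v^5 + 43410*v^4 + 88291*v^3 + 113490*v^2 + 83700*v + 27000)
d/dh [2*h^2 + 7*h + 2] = 4*h + 7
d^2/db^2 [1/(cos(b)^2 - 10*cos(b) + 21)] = (-8*sin(b)^4 + 36*sin(b)^2 - 495*cos(b) + 15*cos(3*b) + 288)/(2*(cos(b) - 7)^3*(cos(b) - 3)^3)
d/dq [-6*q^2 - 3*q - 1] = -12*q - 3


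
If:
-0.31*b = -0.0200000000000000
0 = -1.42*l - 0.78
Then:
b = 0.06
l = -0.55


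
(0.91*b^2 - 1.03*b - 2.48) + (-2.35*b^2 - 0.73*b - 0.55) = -1.44*b^2 - 1.76*b - 3.03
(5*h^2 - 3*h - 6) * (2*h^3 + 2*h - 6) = 10*h^5 - 6*h^4 - 2*h^3 - 36*h^2 + 6*h + 36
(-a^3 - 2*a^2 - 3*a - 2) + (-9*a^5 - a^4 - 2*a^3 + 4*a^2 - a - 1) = -9*a^5 - a^4 - 3*a^3 + 2*a^2 - 4*a - 3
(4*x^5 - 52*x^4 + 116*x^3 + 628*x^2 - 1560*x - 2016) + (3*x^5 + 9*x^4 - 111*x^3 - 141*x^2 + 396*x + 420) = 7*x^5 - 43*x^4 + 5*x^3 + 487*x^2 - 1164*x - 1596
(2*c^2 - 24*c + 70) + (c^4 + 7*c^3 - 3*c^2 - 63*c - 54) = c^4 + 7*c^3 - c^2 - 87*c + 16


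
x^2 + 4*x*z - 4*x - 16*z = (x - 4)*(x + 4*z)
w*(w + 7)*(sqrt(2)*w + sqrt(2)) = sqrt(2)*w^3 + 8*sqrt(2)*w^2 + 7*sqrt(2)*w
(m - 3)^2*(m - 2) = m^3 - 8*m^2 + 21*m - 18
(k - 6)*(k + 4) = k^2 - 2*k - 24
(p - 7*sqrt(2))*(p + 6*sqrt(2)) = p^2 - sqrt(2)*p - 84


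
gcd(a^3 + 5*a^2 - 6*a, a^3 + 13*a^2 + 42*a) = a^2 + 6*a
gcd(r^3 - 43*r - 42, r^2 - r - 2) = r + 1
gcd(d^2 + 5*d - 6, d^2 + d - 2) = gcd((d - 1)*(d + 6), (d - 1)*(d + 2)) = d - 1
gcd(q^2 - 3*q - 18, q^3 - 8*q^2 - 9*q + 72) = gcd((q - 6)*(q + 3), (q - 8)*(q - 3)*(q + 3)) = q + 3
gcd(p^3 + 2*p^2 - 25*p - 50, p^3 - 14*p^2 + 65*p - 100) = p - 5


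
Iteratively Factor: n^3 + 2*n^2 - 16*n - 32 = (n + 2)*(n^2 - 16) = (n - 4)*(n + 2)*(n + 4)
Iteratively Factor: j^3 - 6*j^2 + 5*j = (j)*(j^2 - 6*j + 5) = j*(j - 1)*(j - 5)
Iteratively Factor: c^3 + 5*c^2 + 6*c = (c + 3)*(c^2 + 2*c) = c*(c + 3)*(c + 2)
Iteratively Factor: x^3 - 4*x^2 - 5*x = (x - 5)*(x^2 + x) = (x - 5)*(x + 1)*(x)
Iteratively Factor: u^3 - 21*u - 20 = (u - 5)*(u^2 + 5*u + 4) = (u - 5)*(u + 1)*(u + 4)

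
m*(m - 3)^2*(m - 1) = m^4 - 7*m^3 + 15*m^2 - 9*m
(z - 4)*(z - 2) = z^2 - 6*z + 8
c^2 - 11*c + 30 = (c - 6)*(c - 5)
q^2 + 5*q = q*(q + 5)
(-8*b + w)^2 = 64*b^2 - 16*b*w + w^2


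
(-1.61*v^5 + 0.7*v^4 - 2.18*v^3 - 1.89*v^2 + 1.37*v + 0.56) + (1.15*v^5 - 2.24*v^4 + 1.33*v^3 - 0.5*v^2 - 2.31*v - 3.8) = -0.46*v^5 - 1.54*v^4 - 0.85*v^3 - 2.39*v^2 - 0.94*v - 3.24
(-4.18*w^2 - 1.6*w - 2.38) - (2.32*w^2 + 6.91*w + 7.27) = -6.5*w^2 - 8.51*w - 9.65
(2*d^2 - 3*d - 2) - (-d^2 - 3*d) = 3*d^2 - 2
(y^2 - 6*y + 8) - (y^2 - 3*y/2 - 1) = 9 - 9*y/2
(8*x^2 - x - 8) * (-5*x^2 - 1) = -40*x^4 + 5*x^3 + 32*x^2 + x + 8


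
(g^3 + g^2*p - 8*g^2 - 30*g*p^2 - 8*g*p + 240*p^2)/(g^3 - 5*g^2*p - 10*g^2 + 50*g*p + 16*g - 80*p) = (g + 6*p)/(g - 2)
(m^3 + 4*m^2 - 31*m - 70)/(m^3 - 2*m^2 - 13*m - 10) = (m + 7)/(m + 1)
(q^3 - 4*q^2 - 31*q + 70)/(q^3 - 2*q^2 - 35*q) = (q - 2)/q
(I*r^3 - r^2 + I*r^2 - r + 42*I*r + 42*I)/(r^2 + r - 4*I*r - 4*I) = (I*r^2 - r + 42*I)/(r - 4*I)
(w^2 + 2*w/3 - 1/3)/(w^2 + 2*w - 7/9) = 3*(w + 1)/(3*w + 7)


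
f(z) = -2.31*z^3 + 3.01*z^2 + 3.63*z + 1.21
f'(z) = -6.93*z^2 + 6.02*z + 3.63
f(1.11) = 5.79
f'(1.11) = 1.77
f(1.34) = 5.92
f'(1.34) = -0.75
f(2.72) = -13.13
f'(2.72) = -31.27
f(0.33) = 2.65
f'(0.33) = 4.86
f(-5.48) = 451.86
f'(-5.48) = -237.47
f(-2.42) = 42.79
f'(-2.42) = -51.52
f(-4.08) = 193.39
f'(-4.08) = -136.29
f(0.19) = 1.99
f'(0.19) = 4.52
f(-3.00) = 79.78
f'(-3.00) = -76.80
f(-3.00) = 79.78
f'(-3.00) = -76.80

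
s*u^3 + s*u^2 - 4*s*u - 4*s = (u - 2)*(u + 2)*(s*u + s)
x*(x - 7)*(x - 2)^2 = x^4 - 11*x^3 + 32*x^2 - 28*x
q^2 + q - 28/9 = (q - 4/3)*(q + 7/3)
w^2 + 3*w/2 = w*(w + 3/2)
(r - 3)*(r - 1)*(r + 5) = r^3 + r^2 - 17*r + 15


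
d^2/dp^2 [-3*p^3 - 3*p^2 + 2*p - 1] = -18*p - 6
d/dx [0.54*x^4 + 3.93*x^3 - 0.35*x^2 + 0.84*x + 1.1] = 2.16*x^3 + 11.79*x^2 - 0.7*x + 0.84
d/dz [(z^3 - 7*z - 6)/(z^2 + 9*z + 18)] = (z^4 + 18*z^3 + 61*z^2 + 12*z - 72)/(z^4 + 18*z^3 + 117*z^2 + 324*z + 324)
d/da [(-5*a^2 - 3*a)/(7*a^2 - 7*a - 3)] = (56*a^2 + 30*a + 9)/(49*a^4 - 98*a^3 + 7*a^2 + 42*a + 9)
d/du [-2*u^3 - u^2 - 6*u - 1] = -6*u^2 - 2*u - 6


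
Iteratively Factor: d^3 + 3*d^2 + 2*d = (d + 1)*(d^2 + 2*d) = (d + 1)*(d + 2)*(d)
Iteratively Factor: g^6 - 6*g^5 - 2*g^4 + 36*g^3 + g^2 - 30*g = (g - 5)*(g^5 - g^4 - 7*g^3 + g^2 + 6*g) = (g - 5)*(g + 1)*(g^4 - 2*g^3 - 5*g^2 + 6*g) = (g - 5)*(g - 3)*(g + 1)*(g^3 + g^2 - 2*g) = g*(g - 5)*(g - 3)*(g + 1)*(g^2 + g - 2) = g*(g - 5)*(g - 3)*(g + 1)*(g + 2)*(g - 1)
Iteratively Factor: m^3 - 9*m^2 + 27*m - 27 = (m - 3)*(m^2 - 6*m + 9) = (m - 3)^2*(m - 3)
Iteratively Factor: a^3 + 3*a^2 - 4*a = (a)*(a^2 + 3*a - 4) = a*(a - 1)*(a + 4)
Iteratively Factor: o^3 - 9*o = (o + 3)*(o^2 - 3*o) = o*(o + 3)*(o - 3)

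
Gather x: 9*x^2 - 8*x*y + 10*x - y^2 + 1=9*x^2 + x*(10 - 8*y) - y^2 + 1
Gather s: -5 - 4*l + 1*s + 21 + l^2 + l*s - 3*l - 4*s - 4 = l^2 - 7*l + s*(l - 3) + 12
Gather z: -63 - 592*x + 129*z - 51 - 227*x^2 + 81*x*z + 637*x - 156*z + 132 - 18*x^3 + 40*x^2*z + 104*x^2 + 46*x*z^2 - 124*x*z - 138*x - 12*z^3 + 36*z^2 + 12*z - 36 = -18*x^3 - 123*x^2 - 93*x - 12*z^3 + z^2*(46*x + 36) + z*(40*x^2 - 43*x - 15) - 18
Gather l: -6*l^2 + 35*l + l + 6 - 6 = -6*l^2 + 36*l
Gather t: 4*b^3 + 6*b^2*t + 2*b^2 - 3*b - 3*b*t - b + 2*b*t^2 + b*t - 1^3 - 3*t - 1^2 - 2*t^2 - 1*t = 4*b^3 + 2*b^2 - 4*b + t^2*(2*b - 2) + t*(6*b^2 - 2*b - 4) - 2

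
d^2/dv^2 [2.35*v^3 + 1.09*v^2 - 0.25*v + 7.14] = 14.1*v + 2.18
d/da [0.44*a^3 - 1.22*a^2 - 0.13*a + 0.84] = 1.32*a^2 - 2.44*a - 0.13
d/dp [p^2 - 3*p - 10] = 2*p - 3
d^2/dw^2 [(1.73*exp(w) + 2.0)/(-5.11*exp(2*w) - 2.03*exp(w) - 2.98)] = (-45.173933*exp(4*w) - 190.950991*exp(3*w) + 95.824764*exp(2*w) + 124.046062*exp(w) - 3.264292)*exp(w)/(133.432831*exp(6*w) + 159.022689*exp(5*w) + 296.615571*exp(4*w) + 193.840031*exp(3*w) + 172.977378*exp(2*w) + 54.081636*exp(w) + 26.463592)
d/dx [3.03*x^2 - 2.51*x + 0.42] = 6.06*x - 2.51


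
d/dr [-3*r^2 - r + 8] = -6*r - 1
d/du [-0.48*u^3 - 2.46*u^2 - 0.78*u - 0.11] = -1.44*u^2 - 4.92*u - 0.78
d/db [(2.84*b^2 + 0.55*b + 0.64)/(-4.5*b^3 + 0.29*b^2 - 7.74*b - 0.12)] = (12.78*b^4 + 4.95*b^3 - 13.5011*b^2 - 1.0528*b + 4.8876)/(20.25*b^6 - 2.61*b^5 + 69.7441*b^4 - 3.4092*b^3 + 59.838*b^2 + 1.8576*b + 0.0144)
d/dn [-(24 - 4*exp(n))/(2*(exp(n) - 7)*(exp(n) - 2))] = 2*(-exp(2*n) + 12*exp(n) - 40)*exp(n)/(exp(4*n) - 18*exp(3*n) + 109*exp(2*n) - 252*exp(n) + 196)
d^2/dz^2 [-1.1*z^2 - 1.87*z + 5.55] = -2.20000000000000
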